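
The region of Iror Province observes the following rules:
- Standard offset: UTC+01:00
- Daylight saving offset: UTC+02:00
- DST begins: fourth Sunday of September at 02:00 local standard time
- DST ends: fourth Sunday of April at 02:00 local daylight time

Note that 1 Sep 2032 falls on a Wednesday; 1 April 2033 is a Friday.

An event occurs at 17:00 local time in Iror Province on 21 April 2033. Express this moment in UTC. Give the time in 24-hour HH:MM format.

1 September 2032 is a Wednesday, so the first Sunday is September 5 and the fourth is September 26.
1 April 2033 is a Friday, so the first Sunday is April 3 and the fourth is April 24.
Daylight saving runs 26 September 2032 – 24 April 2033; 21 April 2033 is inside that window, so Iror Province is at UTC+02:00.
17:00 local − 2h = 15:00 UTC.

15:00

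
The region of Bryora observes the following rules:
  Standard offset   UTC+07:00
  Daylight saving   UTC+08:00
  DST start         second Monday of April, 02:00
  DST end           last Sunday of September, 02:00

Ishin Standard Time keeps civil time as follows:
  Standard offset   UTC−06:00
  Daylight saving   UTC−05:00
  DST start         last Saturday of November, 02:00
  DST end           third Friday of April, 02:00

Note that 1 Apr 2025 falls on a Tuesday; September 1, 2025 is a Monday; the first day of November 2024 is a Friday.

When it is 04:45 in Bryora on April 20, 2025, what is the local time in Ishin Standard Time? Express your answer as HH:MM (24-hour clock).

1 April 2025 is a Tuesday, so the first Monday is April 7 and the second is April 14.
1 September 2025 is a Monday, so Sundays fall on 7, 14, 21, 28; the last is September 28.
April 20, 2025 falls between 14 April and 28 September, so daylight saving is in effect and Bryora is at UTC+08:00.
04:45 Bryora − 8h = 20:45 UTC (rolling into the previous day, 19 April 2025).
1 November 2024 is a Friday, so Saturdays fall on 2, 9, 16, 23, 30; the last is November 30.
1 April 2025 is a Tuesday, so the first Friday is April 4 and the third is April 18.
At the standard offset (UTC−06:00), 20:45 UTC − 6h = 14:45 Ishin Standard Time standard time.
The standard-time date in Ishin Standard Time, April 19, 2025, is outside the daylight-saving period (30 November 2024 – 18 April 2025), so Ishin Standard Time is on standard time, UTC−06:00.
20:45 UTC − 6h = 14:45 Ishin Standard Time.

14:45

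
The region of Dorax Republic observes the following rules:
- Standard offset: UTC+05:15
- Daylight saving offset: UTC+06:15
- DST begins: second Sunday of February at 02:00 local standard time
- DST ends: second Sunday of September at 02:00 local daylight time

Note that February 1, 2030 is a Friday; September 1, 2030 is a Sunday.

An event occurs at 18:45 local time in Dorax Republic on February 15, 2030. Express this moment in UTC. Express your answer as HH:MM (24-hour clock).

1 February 2030 is a Friday, so the first Sunday is February 3 and the second is February 10.
1 September 2030 is a Sunday, so the first Sunday is September 1 and the second is September 8.
February 15, 2030 lies within the daylight-saving period (10 February – 8 September), so Dorax Republic is on daylight time, UTC+06:15.
18:45 local − 6h15m = 12:30 UTC.

12:30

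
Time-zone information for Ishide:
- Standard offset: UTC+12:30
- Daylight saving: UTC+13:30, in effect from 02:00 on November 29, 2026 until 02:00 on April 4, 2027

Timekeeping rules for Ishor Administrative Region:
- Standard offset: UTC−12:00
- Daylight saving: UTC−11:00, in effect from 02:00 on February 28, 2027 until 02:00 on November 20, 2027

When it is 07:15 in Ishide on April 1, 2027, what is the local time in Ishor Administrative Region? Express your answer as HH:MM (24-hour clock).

06:45

Daylight saving runs 29 November 2026 – 4 April 2027; April 1, 2027 is inside that window, so Ishide is at UTC+13:30.
07:15 Ishide − 13h30m = 17:45 UTC (rolling into the previous day, 31 March 2027).
At the standard offset (UTC−12:00), 17:45 UTC − 12h = 05:45 Ishor Administrative Region standard time.
The standard-time date in Ishor Administrative Region, March 31, 2027, falls between 28 February and 20 November, so daylight saving is in effect and Ishor Administrative Region is at UTC−11:00.
17:45 UTC − 11h = 06:45 Ishor Administrative Region.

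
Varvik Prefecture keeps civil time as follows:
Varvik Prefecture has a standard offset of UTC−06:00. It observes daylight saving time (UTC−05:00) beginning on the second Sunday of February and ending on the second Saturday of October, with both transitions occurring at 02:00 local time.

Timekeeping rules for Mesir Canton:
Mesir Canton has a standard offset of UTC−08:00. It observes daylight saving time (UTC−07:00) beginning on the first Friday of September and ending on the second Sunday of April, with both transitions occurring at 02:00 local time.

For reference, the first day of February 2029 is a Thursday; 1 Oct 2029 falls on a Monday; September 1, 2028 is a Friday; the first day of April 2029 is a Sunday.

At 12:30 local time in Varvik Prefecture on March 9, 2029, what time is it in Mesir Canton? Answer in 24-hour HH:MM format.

1 February 2029 is a Thursday, so the first Sunday is February 4 and the second is February 11.
1 October 2029 is a Monday, so the first Saturday is October 6 and the second is October 13.
March 9, 2029 lies within the daylight-saving period (11 February – 13 October), so Varvik Prefecture is on daylight time, UTC−05:00.
12:30 Varvik Prefecture + 5h = 17:30 UTC.
1 September 2028 is a Friday, so the first Friday is September 1.
1 April 2029 is a Sunday, so the first Sunday is April 1 and the second is April 8.
At the standard offset (UTC−08:00), 17:30 UTC − 8h = 09:30 Mesir Canton standard time.
The standard-time date in Mesir Canton, March 9, 2029, falls between 1 September 2028 and 8 April 2029, so daylight saving is in effect and Mesir Canton is at UTC−07:00.
17:30 UTC − 7h = 10:30 Mesir Canton.

10:30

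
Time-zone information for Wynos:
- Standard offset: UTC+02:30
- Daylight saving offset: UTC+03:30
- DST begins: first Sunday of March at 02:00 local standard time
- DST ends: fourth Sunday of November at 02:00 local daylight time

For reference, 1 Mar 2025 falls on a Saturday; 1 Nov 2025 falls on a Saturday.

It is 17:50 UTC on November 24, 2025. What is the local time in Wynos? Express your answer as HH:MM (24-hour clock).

1 March 2025 is a Saturday, so the first Sunday is March 2.
1 November 2025 is a Saturday, so the first Sunday is November 2 and the fourth is November 23.
At the standard offset (UTC+02:30), 17:50 UTC + 2h30m = 20:20 Wynos standard time.
The standard-time date in Wynos, November 24, 2025, is outside the daylight-saving period (2 March – 23 November), so Wynos is on standard time, UTC+02:30.
17:50 UTC + 2h30m = 20:20 local.

20:20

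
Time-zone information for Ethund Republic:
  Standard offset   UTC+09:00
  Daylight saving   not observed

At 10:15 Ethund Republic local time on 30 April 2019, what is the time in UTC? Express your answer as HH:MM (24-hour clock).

01:15

Ethund Republic stays on UTC+09:00 all year.
10:15 local − 9h = 01:15 UTC.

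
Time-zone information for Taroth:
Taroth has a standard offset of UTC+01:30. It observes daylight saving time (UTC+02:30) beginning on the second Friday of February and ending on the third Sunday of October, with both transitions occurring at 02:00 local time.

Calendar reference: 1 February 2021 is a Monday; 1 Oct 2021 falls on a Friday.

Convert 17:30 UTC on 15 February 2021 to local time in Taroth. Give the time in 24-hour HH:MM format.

1 February 2021 is a Monday, so the first Friday is February 5 and the second is February 12.
1 October 2021 is a Friday, so the first Sunday is October 3 and the third is October 17.
At the standard offset (UTC+01:30), 17:30 UTC + 1h30m = 19:00 Taroth standard time.
The standard-time date in Taroth, 15 February 2021, falls between 12 February and 17 October, so daylight saving is in effect and Taroth is at UTC+02:30.
17:30 UTC + 2h30m = 20:00 local.

20:00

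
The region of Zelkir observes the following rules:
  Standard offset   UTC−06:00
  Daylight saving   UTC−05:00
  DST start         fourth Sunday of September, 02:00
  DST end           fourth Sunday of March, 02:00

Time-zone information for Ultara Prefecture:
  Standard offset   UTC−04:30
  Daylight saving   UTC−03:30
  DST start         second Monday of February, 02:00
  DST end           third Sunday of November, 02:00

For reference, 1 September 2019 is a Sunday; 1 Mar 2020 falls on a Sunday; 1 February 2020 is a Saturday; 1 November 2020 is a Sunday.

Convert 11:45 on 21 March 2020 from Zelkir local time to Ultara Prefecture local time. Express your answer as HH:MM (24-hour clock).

13:15

1 September 2019 is a Sunday, so the first Sunday is September 1 and the fourth is September 22.
1 March 2020 is a Sunday, so the first Sunday is March 1 and the fourth is March 22.
21 March 2020 lies within the daylight-saving period (22 September 2019 – 22 March 2020), so Zelkir is on daylight time, UTC−05:00.
11:45 Zelkir + 5h = 16:45 UTC.
1 February 2020 is a Saturday, so the first Monday is February 3 and the second is February 10.
1 November 2020 is a Sunday, so the first Sunday is November 1 and the third is November 15.
At the standard offset (UTC−04:30), 16:45 UTC − 4h30m = 12:15 Ultara Prefecture standard time.
The standard-time date in Ultara Prefecture, 21 March 2020, lies within the daylight-saving period (10 February – 15 November), so Ultara Prefecture is on daylight time, UTC−03:30.
16:45 UTC − 3h30m = 13:15 Ultara Prefecture.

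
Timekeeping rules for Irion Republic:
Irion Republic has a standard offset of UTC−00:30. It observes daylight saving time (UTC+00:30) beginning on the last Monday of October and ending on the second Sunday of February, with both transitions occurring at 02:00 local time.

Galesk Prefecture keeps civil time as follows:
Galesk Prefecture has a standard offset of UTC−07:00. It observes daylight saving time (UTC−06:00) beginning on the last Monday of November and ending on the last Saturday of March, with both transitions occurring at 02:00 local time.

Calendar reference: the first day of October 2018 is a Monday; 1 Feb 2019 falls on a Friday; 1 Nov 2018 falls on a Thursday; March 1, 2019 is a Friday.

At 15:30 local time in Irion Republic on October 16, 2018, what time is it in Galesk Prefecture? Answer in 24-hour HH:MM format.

1 October 2018 is a Monday, so Mondays fall on 1, 8, 15, 22, 29; the last is October 29.
1 February 2019 is a Friday, so the first Sunday is February 3 and the second is February 10.
October 16, 2018 does not fall between 29 October 2018 and 10 February 2019, so daylight saving is not in effect and Irion Republic is at UTC−00:30.
15:30 Irion Republic + 0h30m = 16:00 UTC.
1 November 2018 is a Thursday, so Mondays fall on 5, 12, 19, 26; the last is November 26.
1 March 2019 is a Friday, so Saturdays fall on 2, 9, 16, 23, 30; the last is March 30.
At the standard offset (UTC−07:00), 16:00 UTC − 7h = 09:00 Galesk Prefecture standard time.
The standard-time date in Galesk Prefecture, October 16, 2018, does not fall between 26 November 2018 and 30 March 2019, so daylight saving is not in effect and Galesk Prefecture is at UTC−07:00.
16:00 UTC − 7h = 09:00 Galesk Prefecture.

09:00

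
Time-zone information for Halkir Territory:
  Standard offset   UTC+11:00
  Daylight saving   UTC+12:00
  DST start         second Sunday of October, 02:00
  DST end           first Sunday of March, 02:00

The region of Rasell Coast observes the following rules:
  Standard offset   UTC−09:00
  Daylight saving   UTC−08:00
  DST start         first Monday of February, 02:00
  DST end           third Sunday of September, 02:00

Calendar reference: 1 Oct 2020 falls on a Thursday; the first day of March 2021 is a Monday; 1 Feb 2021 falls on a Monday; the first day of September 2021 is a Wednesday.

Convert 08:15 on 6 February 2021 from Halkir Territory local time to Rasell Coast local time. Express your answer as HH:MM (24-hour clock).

12:15

1 October 2020 is a Thursday, so the first Sunday is October 4 and the second is October 11.
1 March 2021 is a Monday, so the first Sunday is March 7.
6 February 2021 lies within the daylight-saving period (11 October 2020 – 7 March 2021), so Halkir Territory is on daylight time, UTC+12:00.
08:15 Halkir Territory − 12h = 20:15 UTC (rolling into the previous day, 5 February 2021).
1 February 2021 is a Monday, so the first Monday is February 1.
1 September 2021 is a Wednesday, so the first Sunday is September 5 and the third is September 19.
At the standard offset (UTC−09:00), 20:15 UTC − 9h = 11:15 Rasell Coast standard time.
The standard-time date in Rasell Coast, 5 February 2021, falls between 1 February and 19 September, so daylight saving is in effect and Rasell Coast is at UTC−08:00.
20:15 UTC − 8h = 12:15 Rasell Coast.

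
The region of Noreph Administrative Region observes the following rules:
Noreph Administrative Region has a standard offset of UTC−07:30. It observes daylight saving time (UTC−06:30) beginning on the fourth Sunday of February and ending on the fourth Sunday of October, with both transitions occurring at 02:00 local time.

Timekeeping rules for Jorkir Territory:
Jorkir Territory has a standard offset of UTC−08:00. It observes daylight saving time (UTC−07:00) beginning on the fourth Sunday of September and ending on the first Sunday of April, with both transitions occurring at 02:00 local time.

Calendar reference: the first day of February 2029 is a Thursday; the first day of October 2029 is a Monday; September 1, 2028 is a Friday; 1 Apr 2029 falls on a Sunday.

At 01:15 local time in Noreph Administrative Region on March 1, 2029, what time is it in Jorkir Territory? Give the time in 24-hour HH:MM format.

1 February 2029 is a Thursday, so the first Sunday is February 4 and the fourth is February 25.
1 October 2029 is a Monday, so the first Sunday is October 7 and the fourth is October 28.
March 1, 2029 lies within the daylight-saving period (25 February – 28 October), so Noreph Administrative Region is on daylight time, UTC−06:30.
01:15 Noreph Administrative Region + 6h30m = 07:45 UTC.
1 September 2028 is a Friday, so the first Sunday is September 3 and the fourth is September 24.
1 April 2029 is a Sunday, so the first Sunday is April 1.
At the standard offset (UTC−08:00), 07:45 UTC − 8h = 23:45 Jorkir Territory standard time (rolling into the previous day, 28 February 2029).
The standard-time date in Jorkir Territory, February 28, 2029, falls between 24 September 2028 and 1 April 2029, so daylight saving is in effect and Jorkir Territory is at UTC−07:00.
07:45 UTC − 7h = 00:45 Jorkir Territory.

00:45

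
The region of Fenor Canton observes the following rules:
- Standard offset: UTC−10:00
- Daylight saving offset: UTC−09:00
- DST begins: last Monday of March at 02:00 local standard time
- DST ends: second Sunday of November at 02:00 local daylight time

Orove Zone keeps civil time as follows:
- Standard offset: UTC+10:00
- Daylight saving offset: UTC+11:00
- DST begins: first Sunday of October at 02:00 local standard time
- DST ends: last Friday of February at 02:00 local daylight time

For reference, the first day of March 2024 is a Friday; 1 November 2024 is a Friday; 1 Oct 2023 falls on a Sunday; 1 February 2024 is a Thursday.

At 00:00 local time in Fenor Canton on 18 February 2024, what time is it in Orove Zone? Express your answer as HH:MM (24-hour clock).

21:00

1 March 2024 is a Friday, so Mondays fall on 4, 11, 18, 25; the last is March 25.
1 November 2024 is a Friday, so the first Sunday is November 3 and the second is November 10.
18 February 2024 does not fall between 25 March and 10 November, so daylight saving is not in effect and Fenor Canton is at UTC−10:00.
00:00 Fenor Canton + 10h = 10:00 UTC.
1 October 2023 is a Sunday, so the first Sunday is October 1.
1 February 2024 is a Thursday, so Fridays fall on 2, 9, 16, 23; the last is February 23.
At the standard offset (UTC+10:00), 10:00 UTC + 10h = 20:00 Orove Zone standard time.
The standard-time date in Orove Zone, 18 February 2024, lies within the daylight-saving period (1 October 2023 – 23 February 2024), so Orove Zone is on daylight time, UTC+11:00.
10:00 UTC + 11h = 21:00 Orove Zone.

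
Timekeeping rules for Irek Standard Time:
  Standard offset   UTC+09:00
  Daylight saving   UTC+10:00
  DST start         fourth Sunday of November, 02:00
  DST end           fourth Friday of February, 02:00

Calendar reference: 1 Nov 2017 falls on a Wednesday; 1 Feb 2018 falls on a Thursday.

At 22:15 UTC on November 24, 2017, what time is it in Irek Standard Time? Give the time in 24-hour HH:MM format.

07:15

1 November 2017 is a Wednesday, so the first Sunday is November 5 and the fourth is November 26.
1 February 2018 is a Thursday, so the first Friday is February 2 and the fourth is February 23.
At the standard offset (UTC+09:00), 22:15 UTC + 9h = 07:15 Irek Standard Time standard time (rolling into the next day, 25 November 2017).
Daylight saving runs 26 November 2017 – 23 February 2018; the standard-time date in Irek Standard Time, November 25, 2017, is outside that window, so Irek Standard Time is on standard time at UTC+09:00.
22:15 UTC + 9h = 07:15 local (rolling into the next day, 25 November 2017).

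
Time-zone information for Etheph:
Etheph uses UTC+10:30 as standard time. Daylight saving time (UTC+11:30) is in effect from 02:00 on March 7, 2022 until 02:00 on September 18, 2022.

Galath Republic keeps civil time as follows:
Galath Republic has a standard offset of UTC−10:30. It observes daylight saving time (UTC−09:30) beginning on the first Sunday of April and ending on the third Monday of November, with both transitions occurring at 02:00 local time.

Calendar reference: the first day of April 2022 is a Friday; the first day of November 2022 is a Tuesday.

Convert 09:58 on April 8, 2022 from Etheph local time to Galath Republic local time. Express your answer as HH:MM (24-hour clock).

12:58

April 8, 2022 lies within the daylight-saving period (7 March – 18 September), so Etheph is on daylight time, UTC+11:30.
09:58 Etheph − 11h30m = 22:28 UTC (rolling into the previous day, 7 April 2022).
1 April 2022 is a Friday, so the first Sunday is April 3.
1 November 2022 is a Tuesday, so the first Monday is November 7 and the third is November 21.
At the standard offset (UTC−10:30), 22:28 UTC − 10h30m = 11:58 Galath Republic standard time.
Daylight saving runs 3 April – 21 November; the standard-time date in Galath Republic, April 7, 2022, is inside that window, so Galath Republic is at UTC−09:30.
22:28 UTC − 9h30m = 12:58 Galath Republic.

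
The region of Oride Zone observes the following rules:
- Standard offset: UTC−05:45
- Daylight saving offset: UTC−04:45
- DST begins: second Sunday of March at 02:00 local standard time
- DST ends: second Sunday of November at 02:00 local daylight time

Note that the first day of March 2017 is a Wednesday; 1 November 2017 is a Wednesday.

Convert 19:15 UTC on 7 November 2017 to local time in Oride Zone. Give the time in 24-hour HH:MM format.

14:30

1 March 2017 is a Wednesday, so the first Sunday is March 5 and the second is March 12.
1 November 2017 is a Wednesday, so the first Sunday is November 5 and the second is November 12.
At the standard offset (UTC−05:45), 19:15 UTC − 5h45m = 13:30 Oride Zone standard time.
Daylight saving runs 12 March – 12 November; the standard-time date in Oride Zone, 7 November 2017, is inside that window, so Oride Zone is at UTC−04:45.
19:15 UTC − 4h45m = 14:30 local.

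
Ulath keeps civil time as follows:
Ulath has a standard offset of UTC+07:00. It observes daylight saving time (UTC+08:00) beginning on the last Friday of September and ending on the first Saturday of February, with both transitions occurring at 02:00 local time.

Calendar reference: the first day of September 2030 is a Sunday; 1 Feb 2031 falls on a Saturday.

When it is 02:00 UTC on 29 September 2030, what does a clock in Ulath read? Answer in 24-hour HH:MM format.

10:00

1 September 2030 is a Sunday, so Fridays fall on 6, 13, 20, 27; the last is September 27.
1 February 2031 is a Saturday, so the first Saturday is February 1.
At the standard offset (UTC+07:00), 02:00 UTC + 7h = 09:00 Ulath standard time.
The standard-time date in Ulath, 29 September 2030, lies within the daylight-saving period (27 September 2030 – 1 February 2031), so Ulath is on daylight time, UTC+08:00.
02:00 UTC + 8h = 10:00 local.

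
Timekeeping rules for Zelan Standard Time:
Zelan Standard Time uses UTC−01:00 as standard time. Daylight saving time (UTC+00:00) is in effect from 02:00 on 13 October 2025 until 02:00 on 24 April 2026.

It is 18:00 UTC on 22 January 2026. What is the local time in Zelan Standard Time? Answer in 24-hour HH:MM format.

18:00

At the standard offset (UTC−01:00), 18:00 UTC − 1h = 17:00 Zelan Standard Time standard time.
Daylight saving runs 13 October 2025 – 24 April 2026; the standard-time date in Zelan Standard Time, 22 January 2026, is inside that window, so Zelan Standard Time is at UTC+00:00.
18:00 UTC + 0h = 18:00 local.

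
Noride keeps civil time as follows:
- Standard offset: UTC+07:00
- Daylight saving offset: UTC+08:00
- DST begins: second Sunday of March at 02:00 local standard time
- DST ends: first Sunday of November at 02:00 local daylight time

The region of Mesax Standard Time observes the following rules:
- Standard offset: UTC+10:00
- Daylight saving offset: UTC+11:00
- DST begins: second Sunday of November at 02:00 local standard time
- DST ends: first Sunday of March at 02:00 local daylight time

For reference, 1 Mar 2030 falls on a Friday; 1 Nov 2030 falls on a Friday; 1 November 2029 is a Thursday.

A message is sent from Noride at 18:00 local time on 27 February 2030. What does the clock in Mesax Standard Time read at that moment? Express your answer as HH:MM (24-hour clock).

1 March 2030 is a Friday, so the first Sunday is March 3 and the second is March 10.
1 November 2030 is a Friday, so the first Sunday is November 3.
27 February 2030 does not fall between 10 March and 3 November, so daylight saving is not in effect and Noride is at UTC+07:00.
18:00 Noride − 7h = 11:00 UTC.
1 November 2029 is a Thursday, so the first Sunday is November 4 and the second is November 11.
1 March 2030 is a Friday, so the first Sunday is March 3.
At the standard offset (UTC+10:00), 11:00 UTC + 10h = 21:00 Mesax Standard Time standard time.
Daylight saving runs 11 November 2029 – 3 March 2030; the standard-time date in Mesax Standard Time, 27 February 2030, is inside that window, so Mesax Standard Time is at UTC+11:00.
11:00 UTC + 11h = 22:00 Mesax Standard Time.

22:00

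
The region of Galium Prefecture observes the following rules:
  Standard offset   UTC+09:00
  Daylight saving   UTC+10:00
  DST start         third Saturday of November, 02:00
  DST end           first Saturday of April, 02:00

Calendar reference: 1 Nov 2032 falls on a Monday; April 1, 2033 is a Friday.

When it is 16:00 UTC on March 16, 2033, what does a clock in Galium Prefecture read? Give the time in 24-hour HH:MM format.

1 November 2032 is a Monday, so the first Saturday is November 6 and the third is November 20.
1 April 2033 is a Friday, so the first Saturday is April 2.
At the standard offset (UTC+09:00), 16:00 UTC + 9h = 01:00 Galium Prefecture standard time (rolling into the next day, 17 March 2033).
Daylight saving runs 20 November 2032 – 2 April 2033; the standard-time date in Galium Prefecture, March 17, 2033, is inside that window, so Galium Prefecture is at UTC+10:00.
16:00 UTC + 10h = 02:00 local (rolling into the next day, 17 March 2033).

02:00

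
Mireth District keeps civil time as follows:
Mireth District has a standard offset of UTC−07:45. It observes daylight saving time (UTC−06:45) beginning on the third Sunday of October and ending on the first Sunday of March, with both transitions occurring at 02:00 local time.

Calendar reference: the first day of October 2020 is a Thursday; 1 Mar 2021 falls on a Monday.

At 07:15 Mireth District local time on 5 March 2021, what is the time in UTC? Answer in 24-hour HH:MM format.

14:00

1 October 2020 is a Thursday, so the first Sunday is October 4 and the third is October 18.
1 March 2021 is a Monday, so the first Sunday is March 7.
5 March 2021 falls between 18 October 2020 and 7 March 2021, so daylight saving is in effect and Mireth District is at UTC−06:45.
07:15 local + 6h45m = 14:00 UTC.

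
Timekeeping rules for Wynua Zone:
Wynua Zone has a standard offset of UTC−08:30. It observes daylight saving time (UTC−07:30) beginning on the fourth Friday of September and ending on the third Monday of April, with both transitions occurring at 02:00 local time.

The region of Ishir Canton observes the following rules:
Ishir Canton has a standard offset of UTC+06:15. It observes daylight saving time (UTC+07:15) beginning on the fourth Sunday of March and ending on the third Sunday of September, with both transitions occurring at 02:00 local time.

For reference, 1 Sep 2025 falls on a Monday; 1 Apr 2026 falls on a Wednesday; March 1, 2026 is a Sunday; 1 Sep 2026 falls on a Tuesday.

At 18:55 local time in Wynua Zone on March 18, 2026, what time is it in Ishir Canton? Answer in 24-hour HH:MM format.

08:40

1 September 2025 is a Monday, so the first Friday is September 5 and the fourth is September 26.
1 April 2026 is a Wednesday, so the first Monday is April 6 and the third is April 20.
Daylight saving runs 26 September 2025 – 20 April 2026; March 18, 2026 is inside that window, so Wynua Zone is at UTC−07:30.
18:55 Wynua Zone + 7h30m = 02:25 UTC (rolling into the next day, 19 March 2026).
1 March 2026 is a Sunday, so the first Sunday is March 1 and the fourth is March 22.
1 September 2026 is a Tuesday, so the first Sunday is September 6 and the third is September 20.
At the standard offset (UTC+06:15), 02:25 UTC + 6h15m = 08:40 Ishir Canton standard time.
The standard-time date in Ishir Canton, March 19, 2026, is outside the daylight-saving period (22 March – 20 September), so Ishir Canton is on standard time, UTC+06:15.
02:25 UTC + 6h15m = 08:40 Ishir Canton.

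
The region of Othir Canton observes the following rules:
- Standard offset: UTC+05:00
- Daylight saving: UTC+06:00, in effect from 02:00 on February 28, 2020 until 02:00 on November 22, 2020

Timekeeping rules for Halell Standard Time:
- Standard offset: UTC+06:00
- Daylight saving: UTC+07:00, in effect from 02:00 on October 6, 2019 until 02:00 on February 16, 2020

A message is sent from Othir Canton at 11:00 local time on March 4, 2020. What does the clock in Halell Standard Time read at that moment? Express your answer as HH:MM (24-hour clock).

11:00

March 4, 2020 falls between 28 February and 22 November, so daylight saving is in effect and Othir Canton is at UTC+06:00.
11:00 Othir Canton − 6h = 05:00 UTC.
At the standard offset (UTC+06:00), 05:00 UTC + 6h = 11:00 Halell Standard Time standard time.
The standard-time date in Halell Standard Time, March 4, 2020, is outside the daylight-saving period (6 October 2019 – 16 February 2020), so Halell Standard Time is on standard time, UTC+06:00.
05:00 UTC + 6h = 11:00 Halell Standard Time.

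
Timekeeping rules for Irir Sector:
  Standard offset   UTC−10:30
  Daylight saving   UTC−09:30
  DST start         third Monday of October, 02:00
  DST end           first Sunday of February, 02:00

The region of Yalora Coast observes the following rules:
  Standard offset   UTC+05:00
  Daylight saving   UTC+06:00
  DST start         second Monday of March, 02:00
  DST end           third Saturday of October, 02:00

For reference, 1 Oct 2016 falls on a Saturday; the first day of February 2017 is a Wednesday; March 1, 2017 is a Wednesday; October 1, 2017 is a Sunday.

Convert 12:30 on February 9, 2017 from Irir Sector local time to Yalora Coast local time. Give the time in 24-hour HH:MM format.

1 October 2016 is a Saturday, so the first Monday is October 3 and the third is October 17.
1 February 2017 is a Wednesday, so the first Sunday is February 5.
February 9, 2017 is outside the daylight-saving period (17 October 2016 – 5 February 2017), so Irir Sector is on standard time, UTC−10:30.
12:30 Irir Sector + 10h30m = 23:00 UTC.
1 March 2017 is a Wednesday, so the first Monday is March 6 and the second is March 13.
1 October 2017 is a Sunday, so the first Saturday is October 7 and the third is October 21.
At the standard offset (UTC+05:00), 23:00 UTC + 5h = 04:00 Yalora Coast standard time (rolling into the next day, 10 February 2017).
The standard-time date in Yalora Coast, February 10, 2017, does not fall between 13 March and 21 October, so daylight saving is not in effect and Yalora Coast is at UTC+05:00.
23:00 UTC + 5h = 04:00 Yalora Coast (rolling into the next day, 10 February 2017).

04:00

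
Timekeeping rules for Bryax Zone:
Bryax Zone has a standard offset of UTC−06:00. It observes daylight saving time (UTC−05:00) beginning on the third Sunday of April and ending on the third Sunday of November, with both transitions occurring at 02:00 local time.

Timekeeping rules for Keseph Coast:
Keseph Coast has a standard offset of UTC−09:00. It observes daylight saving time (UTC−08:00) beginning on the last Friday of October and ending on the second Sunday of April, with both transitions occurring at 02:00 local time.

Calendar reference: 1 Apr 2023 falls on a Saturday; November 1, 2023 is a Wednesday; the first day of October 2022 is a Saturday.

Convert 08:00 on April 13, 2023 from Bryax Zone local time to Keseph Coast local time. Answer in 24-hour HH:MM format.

05:00

1 April 2023 is a Saturday, so the first Sunday is April 2 and the third is April 16.
1 November 2023 is a Wednesday, so the first Sunday is November 5 and the third is November 19.
April 13, 2023 does not fall between 16 April and 19 November, so daylight saving is not in effect and Bryax Zone is at UTC−06:00.
08:00 Bryax Zone + 6h = 14:00 UTC.
1 October 2022 is a Saturday, so Fridays fall on 7, 14, 21, 28; the last is October 28.
1 April 2023 is a Saturday, so the first Sunday is April 2 and the second is April 9.
At the standard offset (UTC−09:00), 14:00 UTC − 9h = 05:00 Keseph Coast standard time.
The standard-time date in Keseph Coast, April 13, 2023, does not fall between 28 October 2022 and 9 April 2023, so daylight saving is not in effect and Keseph Coast is at UTC−09:00.
14:00 UTC − 9h = 05:00 Keseph Coast.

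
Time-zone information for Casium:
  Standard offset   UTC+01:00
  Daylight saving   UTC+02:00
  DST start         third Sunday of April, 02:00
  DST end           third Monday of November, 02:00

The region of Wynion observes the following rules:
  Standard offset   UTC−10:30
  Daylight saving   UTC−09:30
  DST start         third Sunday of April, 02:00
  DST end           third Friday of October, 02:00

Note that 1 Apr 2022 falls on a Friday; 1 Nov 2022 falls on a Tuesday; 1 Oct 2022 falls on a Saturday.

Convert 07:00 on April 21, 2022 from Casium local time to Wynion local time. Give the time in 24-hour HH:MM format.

1 April 2022 is a Friday, so the first Sunday is April 3 and the third is April 17.
1 November 2022 is a Tuesday, so the first Monday is November 7 and the third is November 21.
April 21, 2022 lies within the daylight-saving period (17 April – 21 November), so Casium is on daylight time, UTC+02:00.
07:00 Casium − 2h = 05:00 UTC.
1 April 2022 is a Friday, so the first Sunday is April 3 and the third is April 17.
1 October 2022 is a Saturday, so the first Friday is October 7 and the third is October 21.
At the standard offset (UTC−10:30), 05:00 UTC − 10h30m = 18:30 Wynion standard time (rolling into the previous day, 20 April 2022).
The standard-time date in Wynion, April 20, 2022, lies within the daylight-saving period (17 April – 21 October), so Wynion is on daylight time, UTC−09:30.
05:00 UTC − 9h30m = 19:30 Wynion (rolling into the previous day, 20 April 2022).

19:30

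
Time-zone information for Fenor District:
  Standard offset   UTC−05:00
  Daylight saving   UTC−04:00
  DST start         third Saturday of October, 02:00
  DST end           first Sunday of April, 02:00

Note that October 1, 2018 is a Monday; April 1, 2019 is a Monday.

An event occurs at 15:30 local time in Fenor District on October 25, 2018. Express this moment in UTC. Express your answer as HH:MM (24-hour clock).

19:30

1 October 2018 is a Monday, so the first Saturday is October 6 and the third is October 20.
1 April 2019 is a Monday, so the first Sunday is April 7.
October 25, 2018 lies within the daylight-saving period (20 October 2018 – 7 April 2019), so Fenor District is on daylight time, UTC−04:00.
15:30 local + 4h = 19:30 UTC.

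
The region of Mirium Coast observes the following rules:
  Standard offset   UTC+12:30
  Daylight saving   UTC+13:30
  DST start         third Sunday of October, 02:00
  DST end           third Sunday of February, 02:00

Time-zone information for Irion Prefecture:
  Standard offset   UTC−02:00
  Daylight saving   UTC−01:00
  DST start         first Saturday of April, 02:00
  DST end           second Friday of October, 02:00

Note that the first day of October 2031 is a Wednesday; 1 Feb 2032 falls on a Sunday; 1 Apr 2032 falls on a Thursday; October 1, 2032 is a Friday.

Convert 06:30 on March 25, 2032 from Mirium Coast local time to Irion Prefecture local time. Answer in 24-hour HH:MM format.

16:00

1 October 2031 is a Wednesday, so the first Sunday is October 5 and the third is October 19.
1 February 2032 is a Sunday, so the first Sunday is February 1 and the third is February 15.
Daylight saving runs 19 October 2031 – 15 February 2032; March 25, 2032 is outside that window, so Mirium Coast is on standard time at UTC+12:30.
06:30 Mirium Coast − 12h30m = 18:00 UTC (rolling into the previous day, 24 March 2032).
1 April 2032 is a Thursday, so the first Saturday is April 3.
1 October 2032 is a Friday, so the first Friday is October 1 and the second is October 8.
At the standard offset (UTC−02:00), 18:00 UTC − 2h = 16:00 Irion Prefecture standard time.
Daylight saving runs 3 April – 8 October; the standard-time date in Irion Prefecture, March 24, 2032, is outside that window, so Irion Prefecture is on standard time at UTC−02:00.
18:00 UTC − 2h = 16:00 Irion Prefecture.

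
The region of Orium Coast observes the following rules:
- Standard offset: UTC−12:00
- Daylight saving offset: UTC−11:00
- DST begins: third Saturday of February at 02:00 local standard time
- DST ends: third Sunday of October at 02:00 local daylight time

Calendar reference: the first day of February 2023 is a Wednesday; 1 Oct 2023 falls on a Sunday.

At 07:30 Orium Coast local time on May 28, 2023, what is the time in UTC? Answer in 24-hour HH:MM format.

18:30

1 February 2023 is a Wednesday, so the first Saturday is February 4 and the third is February 18.
1 October 2023 is a Sunday, so the first Sunday is October 1 and the third is October 15.
May 28, 2023 lies within the daylight-saving period (18 February – 15 October), so Orium Coast is on daylight time, UTC−11:00.
07:30 local + 11h = 18:30 UTC.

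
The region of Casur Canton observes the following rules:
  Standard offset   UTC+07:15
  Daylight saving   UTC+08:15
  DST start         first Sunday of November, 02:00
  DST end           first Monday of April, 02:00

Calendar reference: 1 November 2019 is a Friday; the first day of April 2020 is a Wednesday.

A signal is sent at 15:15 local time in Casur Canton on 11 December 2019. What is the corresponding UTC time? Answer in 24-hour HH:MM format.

07:00

1 November 2019 is a Friday, so the first Sunday is November 3.
1 April 2020 is a Wednesday, so the first Monday is April 6.
11 December 2019 falls between 3 November 2019 and 6 April 2020, so daylight saving is in effect and Casur Canton is at UTC+08:15.
15:15 local − 8h15m = 07:00 UTC.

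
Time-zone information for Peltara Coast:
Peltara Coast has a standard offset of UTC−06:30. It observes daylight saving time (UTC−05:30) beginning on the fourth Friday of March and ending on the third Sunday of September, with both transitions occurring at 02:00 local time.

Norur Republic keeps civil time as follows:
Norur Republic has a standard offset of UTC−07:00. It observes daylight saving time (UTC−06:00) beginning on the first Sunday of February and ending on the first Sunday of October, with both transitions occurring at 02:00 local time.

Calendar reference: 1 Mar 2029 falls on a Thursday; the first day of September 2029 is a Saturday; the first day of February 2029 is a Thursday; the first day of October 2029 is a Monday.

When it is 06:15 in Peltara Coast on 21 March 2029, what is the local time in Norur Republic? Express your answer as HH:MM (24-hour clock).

1 March 2029 is a Thursday, so the first Friday is March 2 and the fourth is March 23.
1 September 2029 is a Saturday, so the first Sunday is September 2 and the third is September 16.
21 March 2029 is outside the daylight-saving period (23 March – 16 September), so Peltara Coast is on standard time, UTC−06:30.
06:15 Peltara Coast + 6h30m = 12:45 UTC.
1 February 2029 is a Thursday, so the first Sunday is February 4.
1 October 2029 is a Monday, so the first Sunday is October 7.
At the standard offset (UTC−07:00), 12:45 UTC − 7h = 05:45 Norur Republic standard time.
The standard-time date in Norur Republic, 21 March 2029, falls between 4 February and 7 October, so daylight saving is in effect and Norur Republic is at UTC−06:00.
12:45 UTC − 6h = 06:45 Norur Republic.

06:45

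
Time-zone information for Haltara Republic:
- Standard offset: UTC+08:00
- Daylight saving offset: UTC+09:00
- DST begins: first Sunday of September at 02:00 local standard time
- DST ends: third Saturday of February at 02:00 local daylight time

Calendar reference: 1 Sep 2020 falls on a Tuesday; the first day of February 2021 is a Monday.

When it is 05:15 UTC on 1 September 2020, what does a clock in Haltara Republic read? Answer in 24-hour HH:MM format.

13:15

1 September 2020 is a Tuesday, so the first Sunday is September 6.
1 February 2021 is a Monday, so the first Saturday is February 6 and the third is February 20.
At the standard offset (UTC+08:00), 05:15 UTC + 8h = 13:15 Haltara Republic standard time.
The standard-time date in Haltara Republic, 1 September 2020, does not fall between 6 September 2020 and 20 February 2021, so daylight saving is not in effect and Haltara Republic is at UTC+08:00.
05:15 UTC + 8h = 13:15 local.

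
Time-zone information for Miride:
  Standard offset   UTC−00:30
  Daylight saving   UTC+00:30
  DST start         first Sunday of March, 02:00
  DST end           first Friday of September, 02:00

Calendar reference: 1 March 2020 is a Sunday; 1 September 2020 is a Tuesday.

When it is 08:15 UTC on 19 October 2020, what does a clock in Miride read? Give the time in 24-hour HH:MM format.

1 March 2020 is a Sunday, so the first Sunday is March 1.
1 September 2020 is a Tuesday, so the first Friday is September 4.
At the standard offset (UTC−00:30), 08:15 UTC − 0h30m = 07:45 Miride standard time.
The standard-time date in Miride, 19 October 2020, does not fall between 1 March and 4 September, so daylight saving is not in effect and Miride is at UTC−00:30.
08:15 UTC − 0h30m = 07:45 local.

07:45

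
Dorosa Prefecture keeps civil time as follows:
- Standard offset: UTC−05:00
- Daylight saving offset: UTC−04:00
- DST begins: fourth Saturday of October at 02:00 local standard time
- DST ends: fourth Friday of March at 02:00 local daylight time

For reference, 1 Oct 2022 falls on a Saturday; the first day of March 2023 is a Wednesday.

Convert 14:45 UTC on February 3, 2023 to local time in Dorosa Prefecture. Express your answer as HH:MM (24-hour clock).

1 October 2022 is a Saturday, so the first Saturday is October 1 and the fourth is October 22.
1 March 2023 is a Wednesday, so the first Friday is March 3 and the fourth is March 24.
At the standard offset (UTC−05:00), 14:45 UTC − 5h = 09:45 Dorosa Prefecture standard time.
The standard-time date in Dorosa Prefecture, February 3, 2023, falls between 22 October 2022 and 24 March 2023, so daylight saving is in effect and Dorosa Prefecture is at UTC−04:00.
14:45 UTC − 4h = 10:45 local.

10:45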